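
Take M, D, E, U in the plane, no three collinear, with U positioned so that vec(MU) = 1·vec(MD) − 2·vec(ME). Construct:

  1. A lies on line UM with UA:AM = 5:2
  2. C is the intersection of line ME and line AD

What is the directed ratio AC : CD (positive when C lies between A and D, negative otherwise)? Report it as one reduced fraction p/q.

Assign M = (0, 0), D = (1, 0), E = (0, 1), U = (1, -2) — the answer is frame-independent, so this choice is without loss of generality.
1. A lies on line UM with UA:AM = 5:2 ⇒ A = (2/7, -4/7)
2. C is the intersection of line ME and line AD ⇒ C = (0, -4/5)
C = A + t·(D−A) with t = -2/5, so AC:CD = t:(1−t) = -2/5:7/5

AC:CD = -2/7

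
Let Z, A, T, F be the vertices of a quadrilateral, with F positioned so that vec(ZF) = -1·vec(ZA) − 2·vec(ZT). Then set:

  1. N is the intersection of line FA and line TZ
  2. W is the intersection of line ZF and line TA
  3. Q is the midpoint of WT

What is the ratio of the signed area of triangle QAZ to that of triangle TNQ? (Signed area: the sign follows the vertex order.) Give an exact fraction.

Choose coordinates Z = (0, 0), A = (1, 0), T = (0, 1), F = (-1, -2).
1. N is the intersection of line FA and line TZ ⇒ N = (0, -1)
2. W is the intersection of line ZF and line TA ⇒ W = (1/3, 2/3)
3. Q is the midpoint of WT ⇒ Q = (1/6, 5/6)
2·[QAZ] = -5/6, 2·[TNQ] = 1/3
[QAZ]:[TNQ] = -5/6:1/3 = -5/2

[QAZ]:[TNQ] = -5/2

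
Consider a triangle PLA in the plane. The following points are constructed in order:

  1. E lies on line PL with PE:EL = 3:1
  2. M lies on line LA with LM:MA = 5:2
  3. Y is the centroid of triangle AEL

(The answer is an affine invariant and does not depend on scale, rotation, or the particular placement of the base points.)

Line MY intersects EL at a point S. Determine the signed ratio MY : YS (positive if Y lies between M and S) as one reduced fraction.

Assign P = (0, 0), L = (1, 0), A = (0, 1) — the answer is frame-independent, so this choice is without loss of generality.
1. E lies on line PL with PE:EL = 3:1 ⇒ E = (3/4, 0)
2. M lies on line LA with LM:MA = 5:2 ⇒ M = (2/7, 5/7)
3. Y is the centroid of triangle AEL ⇒ Y = (7/12, 1/3)
line MY meets EL at S = (27/32, 0)
Y = M + t·(S−M) with t = 8/15, so MY:YS = 8/15:7/15

MY:YS = 8/7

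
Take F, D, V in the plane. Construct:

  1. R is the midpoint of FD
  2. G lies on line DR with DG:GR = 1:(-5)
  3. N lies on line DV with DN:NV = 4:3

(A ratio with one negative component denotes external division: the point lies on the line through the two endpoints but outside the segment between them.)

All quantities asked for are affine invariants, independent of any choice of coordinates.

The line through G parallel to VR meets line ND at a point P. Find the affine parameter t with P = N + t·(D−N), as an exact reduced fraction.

t = 23/16

Assign F = (0, 0), D = (1, 0), V = (0, 1) — the answer is frame-independent, so this choice is without loss of generality.
1. R is the midpoint of FD ⇒ R = (1/2, 0)
2. G lies on line DR with DG:GR = 1:(-5) ⇒ G = (9/8, 0)
3. N lies on line DV with DN:NV = 4:3 ⇒ N = (3/7, 4/7)
through G parallel to VR: direction (1/2, -1); meets ND at P = (5/4, -1/4)
P = N + t·(D−N) with t = 23/16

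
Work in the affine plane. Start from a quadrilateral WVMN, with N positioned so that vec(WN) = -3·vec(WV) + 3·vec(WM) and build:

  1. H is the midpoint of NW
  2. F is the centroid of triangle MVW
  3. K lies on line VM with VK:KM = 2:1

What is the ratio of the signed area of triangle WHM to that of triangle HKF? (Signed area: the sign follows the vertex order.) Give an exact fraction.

Work in coordinates with W = (0, 0), V = (1, 0), M = (0, 1), N = (-3, 3).
1. H is the midpoint of NW ⇒ H = (-3/2, 3/2)
2. F is the centroid of triangle MVW ⇒ F = (1/3, 1/3)
3. K lies on line VM with VK:KM = 2:1 ⇒ K = (1/3, 2/3)
2·[WHM] = -3/2, 2·[HKF] = -11/18
[WHM]:[HKF] = -3/2:-11/18 = 27/11

[WHM]:[HKF] = 27/11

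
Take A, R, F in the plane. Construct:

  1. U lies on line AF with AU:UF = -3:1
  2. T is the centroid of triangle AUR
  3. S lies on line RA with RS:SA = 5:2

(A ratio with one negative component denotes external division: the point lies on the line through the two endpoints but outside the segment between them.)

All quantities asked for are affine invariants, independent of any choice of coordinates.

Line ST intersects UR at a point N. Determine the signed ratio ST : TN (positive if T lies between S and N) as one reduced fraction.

ST:TN = 8/7

Choose coordinates A = (0, 0), R = (1, 0), F = (0, 1).
1. U lies on line AF with AU:UF = -3:1 ⇒ U = (0, 3/2)
2. T is the centroid of triangle AUR ⇒ T = (1/3, 1/2)
3. S lies on line RA with RS:SA = 5:2 ⇒ S = (2/7, 0)
line ST meets UR at N = (3/8, 15/16)
T = S + t·(N−S) with t = 8/15, so ST:TN = 8/15:7/15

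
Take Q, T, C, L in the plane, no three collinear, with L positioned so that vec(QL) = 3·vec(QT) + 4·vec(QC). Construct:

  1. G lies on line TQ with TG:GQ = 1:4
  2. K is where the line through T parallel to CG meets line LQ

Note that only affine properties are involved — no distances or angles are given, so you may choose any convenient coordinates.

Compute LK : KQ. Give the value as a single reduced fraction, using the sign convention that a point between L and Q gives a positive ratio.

Work in coordinates with Q = (0, 0), T = (1, 0), C = (0, 1), L = (3, 4).
1. G lies on line TQ with TG:GQ = 1:4 ⇒ G = (4/5, 0)
2. K is where the line through T parallel to CG meets line LQ ⇒ K = (15/31, 20/31)
K = L + t·(Q−L) with t = 26/31, so LK:KQ = t:(1−t) = 26/31:5/31

LK:KQ = 26/5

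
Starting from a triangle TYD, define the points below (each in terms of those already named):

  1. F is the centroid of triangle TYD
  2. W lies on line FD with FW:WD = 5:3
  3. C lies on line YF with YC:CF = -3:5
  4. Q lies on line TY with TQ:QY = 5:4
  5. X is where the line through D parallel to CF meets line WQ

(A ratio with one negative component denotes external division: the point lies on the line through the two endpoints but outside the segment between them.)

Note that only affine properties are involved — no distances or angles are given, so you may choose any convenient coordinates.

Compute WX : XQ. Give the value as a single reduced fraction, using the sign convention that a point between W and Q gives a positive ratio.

WX:XQ = -27/104

Assign T = (0, 0), Y = (1, 0), D = (0, 1) — the answer is frame-independent, so this choice is without loss of generality.
1. F is the centroid of triangle TYD ⇒ F = (1/3, 1/3)
2. W lies on line FD with FW:WD = 5:3 ⇒ W = (1/8, 3/4)
3. C lies on line YF with YC:CF = -3:5 ⇒ C = (2, -1/2)
4. Q lies on line TY with TQ:QY = 5:4 ⇒ Q = (5/9, 0)
5. X is where the line through D parallel to CF meets line WQ ⇒ X = (-2/77, 78/77)
X = W + t·(Q−W) with t = -27/77, so WX:XQ = t:(1−t) = -27/77:104/77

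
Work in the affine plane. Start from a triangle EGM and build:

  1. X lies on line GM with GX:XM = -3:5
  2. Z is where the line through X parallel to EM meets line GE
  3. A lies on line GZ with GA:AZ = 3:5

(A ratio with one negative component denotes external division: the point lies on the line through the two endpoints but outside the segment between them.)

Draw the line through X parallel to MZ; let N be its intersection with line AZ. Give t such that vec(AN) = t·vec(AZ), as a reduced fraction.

Set E = (0, 0), G = (1, 0), M = (0, 1); any affine frame gives the same invariant.
1. X lies on line GM with GX:XM = -3:5 ⇒ X = (5/2, -3/2)
2. Z is where the line through X parallel to EM meets line GE ⇒ Z = (5/2, 0)
3. A lies on line GZ with GA:AZ = 3:5 ⇒ A = (25/16, 0)
through X parallel to MZ: direction (5/2, -1); meets AZ at N = (-5/4, 0)
N = A + t·(Z−A) with t = -3

t = -3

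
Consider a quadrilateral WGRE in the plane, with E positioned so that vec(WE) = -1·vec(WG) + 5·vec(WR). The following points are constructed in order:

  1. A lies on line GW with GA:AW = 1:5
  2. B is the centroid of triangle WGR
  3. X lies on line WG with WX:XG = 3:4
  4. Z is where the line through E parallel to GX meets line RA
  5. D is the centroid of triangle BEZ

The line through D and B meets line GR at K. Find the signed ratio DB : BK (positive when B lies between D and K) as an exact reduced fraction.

DB:BK = -13/3

Choose coordinates W = (0, 0), G = (1, 0), R = (0, 1), E = (-1, 5).
1. A lies on line GW with GA:AW = 1:5 ⇒ A = (5/6, 0)
2. B is the centroid of triangle WGR ⇒ B = (1/3, 1/3)
3. X lies on line WG with WX:XG = 3:4 ⇒ X = (3/7, 0)
4. Z is where the line through E parallel to GX meets line RA ⇒ Z = (-10/3, 5)
5. D is the centroid of triangle BEZ ⇒ D = (-4/3, 31/9)
line DB meets GR at K = (-2/39, 41/39)
B = D + t·(K−D) with t = 13/10, so DB:BK = 13/10:-3/10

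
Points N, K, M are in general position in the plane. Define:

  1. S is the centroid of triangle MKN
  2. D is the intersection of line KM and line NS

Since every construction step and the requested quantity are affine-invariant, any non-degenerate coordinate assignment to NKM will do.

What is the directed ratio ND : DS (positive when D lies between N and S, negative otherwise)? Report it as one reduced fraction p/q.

ND:DS = -3

Set N = (0, 0), K = (1, 0), M = (0, 1); any affine frame gives the same invariant.
1. S is the centroid of triangle MKN ⇒ S = (1/3, 1/3)
2. D is the intersection of line KM and line NS ⇒ D = (1/2, 1/2)
D = N + t·(S−N) with t = 3/2, so ND:DS = t:(1−t) = 3/2:-1/2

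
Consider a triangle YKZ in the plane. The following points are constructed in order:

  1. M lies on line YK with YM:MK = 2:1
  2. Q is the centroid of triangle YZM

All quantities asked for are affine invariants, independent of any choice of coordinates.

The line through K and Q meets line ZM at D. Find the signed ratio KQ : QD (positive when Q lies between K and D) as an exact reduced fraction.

KQ:QD = -5/2

Work in coordinates with Y = (0, 0), K = (1, 0), Z = (0, 1).
1. M lies on line YK with YM:MK = 2:1 ⇒ M = (2/3, 0)
2. Q is the centroid of triangle YZM ⇒ Q = (2/9, 1/3)
line KQ meets ZM at D = (8/15, 1/5)
Q = K + t·(D−K) with t = 5/3, so KQ:QD = 5/3:-2/3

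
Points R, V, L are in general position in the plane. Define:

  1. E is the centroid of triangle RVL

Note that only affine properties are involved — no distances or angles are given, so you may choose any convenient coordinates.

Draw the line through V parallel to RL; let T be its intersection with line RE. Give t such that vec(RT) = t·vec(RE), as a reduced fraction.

Choose coordinates R = (0, 0), V = (1, 0), L = (0, 1).
1. E is the centroid of triangle RVL ⇒ E = (1/3, 1/3)
through V parallel to RL: direction (0, 1); meets RE at T = (1, 1)
T = R + t·(E−R) with t = 3

t = 3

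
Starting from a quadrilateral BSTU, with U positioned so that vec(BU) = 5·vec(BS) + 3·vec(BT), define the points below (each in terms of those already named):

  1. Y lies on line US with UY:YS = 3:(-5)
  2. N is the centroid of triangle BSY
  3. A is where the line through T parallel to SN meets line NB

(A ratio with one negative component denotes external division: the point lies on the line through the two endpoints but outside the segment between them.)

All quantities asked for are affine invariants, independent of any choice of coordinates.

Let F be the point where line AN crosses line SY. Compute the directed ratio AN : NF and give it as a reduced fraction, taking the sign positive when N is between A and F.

AN:NF = 22/5

Assign B = (0, 0), S = (1, 0), T = (0, 1), U = (5, 3) — the answer is frame-independent, so this choice is without loss of generality.
1. Y lies on line US with UY:YS = 3:(-5) ⇒ Y = (11, 15/2)
2. N is the centroid of triangle BSY ⇒ N = (4, 5/2)
3. A is where the line through T parallel to SN meets line NB ⇒ A = (-24/5, -3)
line AN meets SY at F = (6, 15/4)
N = A + t·(F−A) with t = 22/27, so AN:NF = 22/27:5/27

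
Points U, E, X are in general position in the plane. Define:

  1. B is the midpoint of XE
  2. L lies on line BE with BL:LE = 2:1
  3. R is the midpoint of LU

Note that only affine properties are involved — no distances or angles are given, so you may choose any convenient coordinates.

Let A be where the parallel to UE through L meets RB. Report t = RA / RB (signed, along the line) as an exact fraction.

Assign U = (0, 0), E = (1, 0), X = (0, 1) — the answer is frame-independent, so this choice is without loss of generality.
1. B is the midpoint of XE ⇒ B = (1/2, 1/2)
2. L lies on line BE with BL:LE = 2:1 ⇒ L = (5/6, 1/6)
3. R is the midpoint of LU ⇒ R = (5/12, 1/12)
through L parallel to UE: direction (1, 0); meets RB at A = (13/30, 1/6)
A = R + t·(B−R) with t = 1/5

t = 1/5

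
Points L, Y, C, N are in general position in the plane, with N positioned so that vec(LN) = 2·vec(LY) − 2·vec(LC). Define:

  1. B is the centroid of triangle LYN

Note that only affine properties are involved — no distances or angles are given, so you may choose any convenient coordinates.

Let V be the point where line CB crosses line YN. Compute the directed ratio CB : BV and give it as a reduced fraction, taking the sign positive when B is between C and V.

Set L = (0, 0), Y = (1, 0), C = (0, 1), N = (2, -2); any affine frame gives the same invariant.
1. B is the centroid of triangle LYN ⇒ B = (1, -2/3)
line CB meets YN at V = (3, -4)
B = C + t·(V−C) with t = 1/3, so CB:BV = 1/3:2/3

CB:BV = 1/2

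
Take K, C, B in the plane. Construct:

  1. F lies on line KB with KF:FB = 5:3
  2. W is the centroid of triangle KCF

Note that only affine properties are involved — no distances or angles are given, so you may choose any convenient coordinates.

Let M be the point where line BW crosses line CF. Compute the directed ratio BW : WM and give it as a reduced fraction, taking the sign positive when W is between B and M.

Choose coordinates K = (0, 0), C = (1, 0), B = (0, 1).
1. F lies on line KB with KF:FB = 5:3 ⇒ F = (0, 5/8)
2. W is the centroid of triangle KCF ⇒ W = (1/3, 5/24)
line BW meets CF at M = (3/14, 55/112)
W = B + t·(M−B) with t = 14/9, so BW:WM = 14/9:-5/9

BW:WM = -14/5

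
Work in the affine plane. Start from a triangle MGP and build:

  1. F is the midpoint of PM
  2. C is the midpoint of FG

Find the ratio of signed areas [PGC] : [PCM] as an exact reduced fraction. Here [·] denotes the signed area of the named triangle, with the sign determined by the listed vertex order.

Work in coordinates with M = (0, 0), G = (1, 0), P = (0, 1).
1. F is the midpoint of PM ⇒ F = (0, 1/2)
2. C is the midpoint of FG ⇒ C = (1/2, 1/4)
2·[PGC] = -1/4, 2·[PCM] = -1/2
[PGC]:[PCM] = -1/4:-1/2 = 1/2

[PGC]:[PCM] = 1/2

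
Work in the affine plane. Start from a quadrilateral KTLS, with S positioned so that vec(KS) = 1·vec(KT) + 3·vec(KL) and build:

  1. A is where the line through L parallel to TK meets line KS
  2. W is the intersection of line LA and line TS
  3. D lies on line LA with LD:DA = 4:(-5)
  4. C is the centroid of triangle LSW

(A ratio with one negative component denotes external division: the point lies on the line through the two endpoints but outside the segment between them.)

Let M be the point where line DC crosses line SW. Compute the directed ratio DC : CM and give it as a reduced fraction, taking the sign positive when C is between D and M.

DC:CM = 6

Assign K = (0, 0), T = (1, 0), L = (0, 1), S = (1, 3) — the answer is frame-independent, so this choice is without loss of generality.
1. A is where the line through L parallel to TK meets line KS ⇒ A = (1/3, 1)
2. W is the intersection of line LA and line TS ⇒ W = (1, 1)
3. D lies on line LA with LD:DA = 4:(-5) ⇒ D = (-4/3, 1)
4. C is the centroid of triangle LSW ⇒ C = (2/3, 5/3)
line DC meets SW at M = (1, 16/9)
C = D + t·(M−D) with t = 6/7, so DC:CM = 6/7:1/7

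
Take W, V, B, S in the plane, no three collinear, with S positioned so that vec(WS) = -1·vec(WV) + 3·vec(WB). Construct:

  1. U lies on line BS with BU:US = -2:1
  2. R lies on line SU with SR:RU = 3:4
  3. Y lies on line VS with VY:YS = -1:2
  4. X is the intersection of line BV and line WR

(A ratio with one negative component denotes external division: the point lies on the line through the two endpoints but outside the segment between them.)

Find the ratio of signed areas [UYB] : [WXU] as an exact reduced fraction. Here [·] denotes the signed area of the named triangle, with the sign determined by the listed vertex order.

[UYB]:[WXU] = -17

Assign W = (0, 0), V = (1, 0), B = (0, 1), S = (-1, 3) — the answer is frame-independent, so this choice is without loss of generality.
1. U lies on line BS with BU:US = -2:1 ⇒ U = (-2, 5)
2. R lies on line SU with SR:RU = 3:4 ⇒ R = (-10/7, 27/7)
3. Y lies on line VS with VY:YS = -1:2 ⇒ Y = (3, -3)
4. X is the intersection of line BV and line WR ⇒ X = (-10/17, 27/17)
2·[UYB] = -4, 2·[WXU] = 4/17
[UYB]:[WXU] = -4:4/17 = -17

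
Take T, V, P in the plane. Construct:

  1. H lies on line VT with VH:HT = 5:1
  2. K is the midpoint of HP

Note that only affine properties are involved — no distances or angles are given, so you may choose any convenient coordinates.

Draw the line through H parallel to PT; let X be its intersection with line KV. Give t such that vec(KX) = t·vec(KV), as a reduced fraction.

t = 1/11

Set T = (0, 0), V = (1, 0), P = (0, 1); any affine frame gives the same invariant.
1. H lies on line VT with VH:HT = 5:1 ⇒ H = (1/6, 0)
2. K is the midpoint of HP ⇒ K = (1/12, 1/2)
through H parallel to PT: direction (0, -1); meets KV at X = (1/6, 5/11)
X = K + t·(V−K) with t = 1/11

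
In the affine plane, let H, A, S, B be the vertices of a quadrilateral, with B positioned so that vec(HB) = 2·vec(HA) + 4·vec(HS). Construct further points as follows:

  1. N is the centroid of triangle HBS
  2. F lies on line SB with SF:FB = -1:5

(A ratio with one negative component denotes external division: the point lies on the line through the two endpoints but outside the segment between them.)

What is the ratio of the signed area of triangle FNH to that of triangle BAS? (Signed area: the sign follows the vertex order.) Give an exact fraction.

[FNH]:[BAS] = 1/5

Choose coordinates H = (0, 0), A = (1, 0), S = (0, 1), B = (2, 4).
1. N is the centroid of triangle HBS ⇒ N = (2/3, 5/3)
2. F lies on line SB with SF:FB = -1:5 ⇒ F = (-1/2, 1/4)
2·[FNH] = -1, 2·[BAS] = -5
[FNH]:[BAS] = -1:-5 = 1/5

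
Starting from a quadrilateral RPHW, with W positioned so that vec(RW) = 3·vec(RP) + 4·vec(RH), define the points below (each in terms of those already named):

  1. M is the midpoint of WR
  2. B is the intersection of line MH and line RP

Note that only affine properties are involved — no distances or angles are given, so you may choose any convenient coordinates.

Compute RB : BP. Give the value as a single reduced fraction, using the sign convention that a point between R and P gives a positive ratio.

RB:BP = -3/5

Work in coordinates with R = (0, 0), P = (1, 0), H = (0, 1), W = (3, 4).
1. M is the midpoint of WR ⇒ M = (3/2, 2)
2. B is the intersection of line MH and line RP ⇒ B = (-3/2, 0)
B = R + t·(P−R) with t = -3/2, so RB:BP = t:(1−t) = -3/2:5/2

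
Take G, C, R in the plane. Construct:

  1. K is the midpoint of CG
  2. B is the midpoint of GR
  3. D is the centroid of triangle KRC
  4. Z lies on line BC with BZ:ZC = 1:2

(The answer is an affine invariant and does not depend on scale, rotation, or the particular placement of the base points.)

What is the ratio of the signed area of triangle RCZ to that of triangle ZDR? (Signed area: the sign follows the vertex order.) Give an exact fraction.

[RCZ]:[ZDR] = -3

Set G = (0, 0), C = (1, 0), R = (0, 1); any affine frame gives the same invariant.
1. K is the midpoint of CG ⇒ K = (1/2, 0)
2. B is the midpoint of GR ⇒ B = (0, 1/2)
3. D is the centroid of triangle KRC ⇒ D = (1/2, 1/3)
4. Z lies on line BC with BZ:ZC = 1:2 ⇒ Z = (1/3, 1/3)
2·[RCZ] = -1/3, 2·[ZDR] = 1/9
[RCZ]:[ZDR] = -1/3:1/9 = -3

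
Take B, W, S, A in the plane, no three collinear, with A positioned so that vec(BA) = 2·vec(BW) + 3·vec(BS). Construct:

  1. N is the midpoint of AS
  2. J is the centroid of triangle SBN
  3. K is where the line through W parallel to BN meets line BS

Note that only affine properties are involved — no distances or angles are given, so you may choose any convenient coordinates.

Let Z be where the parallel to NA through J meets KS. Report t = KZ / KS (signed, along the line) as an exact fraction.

t = 8/9

Assign B = (0, 0), W = (1, 0), S = (0, 1), A = (2, 3) — the answer is frame-independent, so this choice is without loss of generality.
1. N is the midpoint of AS ⇒ N = (1, 2)
2. J is the centroid of triangle SBN ⇒ J = (1/3, 1)
3. K is where the line through W parallel to BN meets line BS ⇒ K = (0, -2)
through J parallel to NA: direction (1, 1); meets KS at Z = (0, 2/3)
Z = K + t·(S−K) with t = 8/9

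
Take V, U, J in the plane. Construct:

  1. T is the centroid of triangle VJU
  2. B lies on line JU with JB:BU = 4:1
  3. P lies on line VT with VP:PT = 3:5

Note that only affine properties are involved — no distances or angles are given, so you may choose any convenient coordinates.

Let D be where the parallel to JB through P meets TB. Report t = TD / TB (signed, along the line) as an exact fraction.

t = -5/4

Choose coordinates V = (0, 0), U = (1, 0), J = (0, 1).
1. T is the centroid of triangle VJU ⇒ T = (1/3, 1/3)
2. B lies on line JU with JB:BU = 4:1 ⇒ B = (4/5, 1/5)
3. P lies on line VT with VP:PT = 3:5 ⇒ P = (1/8, 1/8)
through P parallel to JB: direction (4/5, -4/5); meets TB at D = (-1/4, 1/2)
D = T + t·(B−T) with t = -5/4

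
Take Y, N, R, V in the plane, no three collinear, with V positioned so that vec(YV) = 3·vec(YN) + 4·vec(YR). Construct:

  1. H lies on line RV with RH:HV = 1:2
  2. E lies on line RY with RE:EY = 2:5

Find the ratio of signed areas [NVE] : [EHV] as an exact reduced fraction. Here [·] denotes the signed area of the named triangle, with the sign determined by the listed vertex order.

[NVE]:[EHV] = -19/2

Choose coordinates Y = (0, 0), N = (1, 0), R = (0, 1), V = (3, 4).
1. H lies on line RV with RH:HV = 1:2 ⇒ H = (1, 2)
2. E lies on line RY with RE:EY = 2:5 ⇒ E = (0, 5/7)
2·[NVE] = 38/7, 2·[EHV] = -4/7
[NVE]:[EHV] = 38/7:-4/7 = -19/2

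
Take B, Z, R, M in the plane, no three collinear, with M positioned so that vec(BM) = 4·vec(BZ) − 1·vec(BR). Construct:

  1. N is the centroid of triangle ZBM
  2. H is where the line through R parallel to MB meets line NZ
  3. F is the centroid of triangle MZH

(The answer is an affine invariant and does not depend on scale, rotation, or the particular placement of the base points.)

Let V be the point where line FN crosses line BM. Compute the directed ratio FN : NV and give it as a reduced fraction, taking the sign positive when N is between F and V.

FN:NV = 4

Choose coordinates B = (0, 0), Z = (1, 0), R = (0, 1), M = (4, -1).
1. N is the centroid of triangle ZBM ⇒ N = (5/3, -1/3)
2. H is where the line through R parallel to MB meets line NZ ⇒ H = (-2, 3/2)
3. F is the centroid of triangle MZH ⇒ F = (1, 1/6)
line FN meets BM at V = (11/6, -11/24)
N = F + t·(V−F) with t = 4/5, so FN:NV = 4/5:1/5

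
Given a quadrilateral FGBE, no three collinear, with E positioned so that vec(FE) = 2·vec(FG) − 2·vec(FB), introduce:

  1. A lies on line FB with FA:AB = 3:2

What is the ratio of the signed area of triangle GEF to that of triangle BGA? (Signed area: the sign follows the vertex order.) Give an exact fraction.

Assign F = (0, 0), G = (1, 0), B = (0, 1), E = (2, -2) — the answer is frame-independent, so this choice is without loss of generality.
1. A lies on line FB with FA:AB = 3:2 ⇒ A = (0, 3/5)
2·[GEF] = -2, 2·[BGA] = -2/5
[GEF]:[BGA] = -2:-2/5 = 5

[GEF]:[BGA] = 5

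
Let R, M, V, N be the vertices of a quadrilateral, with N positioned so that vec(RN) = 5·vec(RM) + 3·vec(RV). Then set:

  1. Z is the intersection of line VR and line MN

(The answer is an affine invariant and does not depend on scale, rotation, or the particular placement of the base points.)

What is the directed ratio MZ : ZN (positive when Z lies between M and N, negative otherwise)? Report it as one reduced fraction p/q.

Work in coordinates with R = (0, 0), M = (1, 0), V = (0, 1), N = (5, 3).
1. Z is the intersection of line VR and line MN ⇒ Z = (0, -3/4)
Z = M + t·(N−M) with t = -1/4, so MZ:ZN = t:(1−t) = -1/4:5/4

MZ:ZN = -1/5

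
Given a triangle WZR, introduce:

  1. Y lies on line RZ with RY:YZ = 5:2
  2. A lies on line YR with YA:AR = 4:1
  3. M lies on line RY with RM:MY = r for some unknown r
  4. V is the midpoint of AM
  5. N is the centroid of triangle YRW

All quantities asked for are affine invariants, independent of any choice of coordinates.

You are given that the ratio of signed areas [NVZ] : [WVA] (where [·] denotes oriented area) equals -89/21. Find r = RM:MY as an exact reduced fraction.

r = 3/5

Work in coordinates with W = (0, 0), Z = (1, 0), R = (0, 1).
1. Y lies on line RZ with RY:YZ = 5:2 ⇒ Y = (5/7, 2/7)
2. A lies on line YR with YA:AR = 4:1 ⇒ A = (1/7, 6/7)
3. With RM:MY = r, write λ = r/(r+1) so M = R + λ·(Y−R); M is affine-linear in λ
4. V is the midpoint of AM ⇒ V is an affine combination of earlier points and hence also affine-linear in λ
5. N is the centroid of triangle YRW ⇒ N = (5/21, 3/7)
Every point depending on M is an affine combination of M and λ-independent points, so each such coordinate is linear in λ; the λ² term in each signed area is a multiple of (Y−R)×(Y−R) = 0, so 2·[NVZ] and 2·[WVA] are each linear in λ. Evaluating at λ=0 and λ=1:
  2·[NVZ] = 5/42·λ − 13/42,   2·[WVA] = 5/14·λ − 1/14
So [NVZ]:[WVA] = (5/42·λ − 13/42) / (5/14·λ − 1/14). Setting this equal to -89/21:
  5/42·λ − 13/42 = -89/21·(5/14·λ − 1/14)  ⇒  λ = 3/8
Then r = λ/(1−λ) = (3/8)/(5/8) = 3/5. Check: with r = 3/5, M = (15/56, 41/56) and [NVZ]:[WVA] = -89/21 as required.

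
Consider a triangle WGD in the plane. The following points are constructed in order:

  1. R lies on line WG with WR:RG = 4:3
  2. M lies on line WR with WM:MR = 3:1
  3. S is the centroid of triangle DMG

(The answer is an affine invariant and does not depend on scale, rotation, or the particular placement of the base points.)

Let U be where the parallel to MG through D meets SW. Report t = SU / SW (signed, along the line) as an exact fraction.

t = -2

Assign W = (0, 0), G = (1, 0), D = (0, 1) — the answer is frame-independent, so this choice is without loss of generality.
1. R lies on line WG with WR:RG = 4:3 ⇒ R = (4/7, 0)
2. M lies on line WR with WM:MR = 3:1 ⇒ M = (3/7, 0)
3. S is the centroid of triangle DMG ⇒ S = (10/21, 1/3)
through D parallel to MG: direction (4/7, 0); meets SW at U = (10/7, 1)
U = S + t·(W−S) with t = -2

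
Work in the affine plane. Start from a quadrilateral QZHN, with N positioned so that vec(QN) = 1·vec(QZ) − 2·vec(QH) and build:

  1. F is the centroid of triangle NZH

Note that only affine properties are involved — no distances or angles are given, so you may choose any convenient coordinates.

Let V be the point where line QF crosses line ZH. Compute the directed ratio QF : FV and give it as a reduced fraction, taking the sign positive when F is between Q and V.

QF:FV = 1/2

Assign Q = (0, 0), Z = (1, 0), H = (0, 1), N = (1, -2) — the answer is frame-independent, so this choice is without loss of generality.
1. F is the centroid of triangle NZH ⇒ F = (2/3, -1/3)
line QF meets ZH at V = (2, -1)
F = Q + t·(V−Q) with t = 1/3, so QF:FV = 1/3:2/3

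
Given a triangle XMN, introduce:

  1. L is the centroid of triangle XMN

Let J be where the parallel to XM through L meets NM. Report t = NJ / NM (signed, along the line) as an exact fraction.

t = 2/3

Work in coordinates with X = (0, 0), M = (1, 0), N = (0, 1).
1. L is the centroid of triangle XMN ⇒ L = (1/3, 1/3)
through L parallel to XM: direction (1, 0); meets NM at J = (2/3, 1/3)
J = N + t·(M−N) with t = 2/3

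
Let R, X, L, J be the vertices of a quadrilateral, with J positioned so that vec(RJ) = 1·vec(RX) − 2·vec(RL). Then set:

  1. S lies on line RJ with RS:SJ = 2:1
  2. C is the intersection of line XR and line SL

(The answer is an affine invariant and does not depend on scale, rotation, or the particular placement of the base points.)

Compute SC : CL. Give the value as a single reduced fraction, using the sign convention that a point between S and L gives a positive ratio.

SC:CL = 4/3

Choose coordinates R = (0, 0), X = (1, 0), L = (0, 1), J = (1, -2).
1. S lies on line RJ with RS:SJ = 2:1 ⇒ S = (2/3, -4/3)
2. C is the intersection of line XR and line SL ⇒ C = (2/7, 0)
C = S + t·(L−S) with t = 4/7, so SC:CL = t:(1−t) = 4/7:3/7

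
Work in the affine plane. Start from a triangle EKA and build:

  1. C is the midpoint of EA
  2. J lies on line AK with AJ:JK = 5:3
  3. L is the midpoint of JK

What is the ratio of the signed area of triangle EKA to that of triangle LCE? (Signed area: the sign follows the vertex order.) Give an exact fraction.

Choose coordinates E = (0, 0), K = (1, 0), A = (0, 1).
1. C is the midpoint of EA ⇒ C = (0, 1/2)
2. J lies on line AK with AJ:JK = 5:3 ⇒ J = (5/8, 3/8)
3. L is the midpoint of JK ⇒ L = (13/16, 3/16)
2·[EKA] = 1, 2·[LCE] = 13/32
[EKA]:[LCE] = 1:13/32 = 32/13

[EKA]:[LCE] = 32/13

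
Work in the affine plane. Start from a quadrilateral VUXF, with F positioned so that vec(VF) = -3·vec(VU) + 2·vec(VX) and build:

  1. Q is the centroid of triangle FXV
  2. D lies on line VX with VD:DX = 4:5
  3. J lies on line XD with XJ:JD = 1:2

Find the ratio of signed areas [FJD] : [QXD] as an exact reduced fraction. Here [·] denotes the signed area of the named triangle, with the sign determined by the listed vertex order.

[FJD]:[QXD] = 2

Set V = (0, 0), U = (1, 0), X = (0, 1), F = (-3, 2); any affine frame gives the same invariant.
1. Q is the centroid of triangle FXV ⇒ Q = (-1, 1)
2. D lies on line VX with VD:DX = 4:5 ⇒ D = (0, 4/9)
3. J lies on line XD with XJ:JD = 1:2 ⇒ J = (0, 22/27)
2·[FJD] = -10/9, 2·[QXD] = -5/9
[FJD]:[QXD] = -10/9:-5/9 = 2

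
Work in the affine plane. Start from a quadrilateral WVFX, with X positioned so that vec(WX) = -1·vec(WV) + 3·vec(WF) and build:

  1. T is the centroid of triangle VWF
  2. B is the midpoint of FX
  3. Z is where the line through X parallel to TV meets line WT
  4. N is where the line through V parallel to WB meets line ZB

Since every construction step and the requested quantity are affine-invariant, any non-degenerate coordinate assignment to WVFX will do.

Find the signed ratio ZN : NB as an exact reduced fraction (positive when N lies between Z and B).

ZN:NB = 13/12

Choose coordinates W = (0, 0), V = (1, 0), F = (0, 1), X = (-1, 3).
1. T is the centroid of triangle VWF ⇒ T = (1/3, 1/3)
2. B is the midpoint of FX ⇒ B = (-1/2, 2)
3. Z is where the line through X parallel to TV meets line WT ⇒ Z = (5/3, 5/3)
4. N is where the line through V parallel to WB meets line ZB ⇒ N = (27/50, 46/25)
N = Z + t·(B−Z) with t = 13/25, so ZN:NB = t:(1−t) = 13/25:12/25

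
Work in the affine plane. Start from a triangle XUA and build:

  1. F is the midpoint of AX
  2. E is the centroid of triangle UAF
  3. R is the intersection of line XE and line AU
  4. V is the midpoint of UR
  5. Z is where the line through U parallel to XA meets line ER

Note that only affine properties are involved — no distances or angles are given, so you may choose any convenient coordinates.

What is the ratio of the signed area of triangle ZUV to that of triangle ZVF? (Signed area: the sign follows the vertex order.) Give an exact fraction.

Choose coordinates X = (0, 0), U = (1, 0), A = (0, 1).
1. F is the midpoint of AX ⇒ F = (0, 1/2)
2. E is the centroid of triangle UAF ⇒ E = (1/3, 1/2)
3. R is the intersection of line XE and line AU ⇒ R = (2/5, 3/5)
4. V is the midpoint of UR ⇒ V = (7/10, 3/10)
5. Z is where the line through U parallel to XA meets line ER ⇒ Z = (1, 3/2)
2·[ZUV] = -9/20, 2·[ZVF] = -9/10
[ZUV]:[ZVF] = -9/20:-9/10 = 1/2

[ZUV]:[ZVF] = 1/2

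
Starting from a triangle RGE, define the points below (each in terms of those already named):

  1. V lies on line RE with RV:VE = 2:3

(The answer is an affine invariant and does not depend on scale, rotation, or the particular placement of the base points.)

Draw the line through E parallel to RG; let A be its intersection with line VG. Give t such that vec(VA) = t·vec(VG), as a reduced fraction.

Choose coordinates R = (0, 0), G = (1, 0), E = (0, 1).
1. V lies on line RE with RV:VE = 2:3 ⇒ V = (0, 2/5)
through E parallel to RG: direction (1, 0); meets VG at A = (-3/2, 1)
A = V + t·(G−V) with t = -3/2

t = -3/2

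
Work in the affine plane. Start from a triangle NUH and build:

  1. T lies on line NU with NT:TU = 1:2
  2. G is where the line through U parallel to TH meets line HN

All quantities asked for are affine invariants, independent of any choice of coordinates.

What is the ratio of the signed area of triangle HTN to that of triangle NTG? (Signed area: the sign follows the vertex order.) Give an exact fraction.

Set N = (0, 0), U = (1, 0), H = (0, 1); any affine frame gives the same invariant.
1. T lies on line NU with NT:TU = 1:2 ⇒ T = (1/3, 0)
2. G is where the line through U parallel to TH meets line HN ⇒ G = (0, 3)
2·[HTN] = -1/3, 2·[NTG] = 1
[HTN]:[NTG] = -1/3:1 = -1/3

[HTN]:[NTG] = -1/3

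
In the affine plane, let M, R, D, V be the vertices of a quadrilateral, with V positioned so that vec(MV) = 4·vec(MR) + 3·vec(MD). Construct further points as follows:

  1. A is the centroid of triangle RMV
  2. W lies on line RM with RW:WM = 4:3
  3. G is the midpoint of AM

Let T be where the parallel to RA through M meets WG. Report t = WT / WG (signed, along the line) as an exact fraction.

Assign M = (0, 0), R = (1, 0), D = (0, 1), V = (4, 3) — the answer is frame-independent, so this choice is without loss of generality.
1. A is the centroid of triangle RMV ⇒ A = (5/3, 1)
2. W lies on line RM with RW:WM = 4:3 ⇒ W = (3/7, 0)
3. G is the midpoint of AM ⇒ G = (5/6, 1/2)
through M parallel to RA: direction (2/3, 1); meets WG at T = (-2, -3)
T = W + t·(G−W) with t = -6

t = -6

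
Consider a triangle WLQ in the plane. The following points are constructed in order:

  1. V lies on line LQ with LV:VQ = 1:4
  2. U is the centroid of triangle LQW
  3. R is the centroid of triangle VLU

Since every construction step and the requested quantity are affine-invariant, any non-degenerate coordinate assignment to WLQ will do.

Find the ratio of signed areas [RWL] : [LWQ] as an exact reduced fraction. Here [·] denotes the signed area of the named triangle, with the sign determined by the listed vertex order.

Assign W = (0, 0), L = (1, 0), Q = (0, 1) — the answer is frame-independent, so this choice is without loss of generality.
1. V lies on line LQ with LV:VQ = 1:4 ⇒ V = (4/5, 1/5)
2. U is the centroid of triangle LQW ⇒ U = (1/3, 1/3)
3. R is the centroid of triangle VLU ⇒ R = (32/45, 8/45)
2·[RWL] = 8/45, 2·[LWQ] = -1
[RWL]:[LWQ] = 8/45:-1 = -8/45

[RWL]:[LWQ] = -8/45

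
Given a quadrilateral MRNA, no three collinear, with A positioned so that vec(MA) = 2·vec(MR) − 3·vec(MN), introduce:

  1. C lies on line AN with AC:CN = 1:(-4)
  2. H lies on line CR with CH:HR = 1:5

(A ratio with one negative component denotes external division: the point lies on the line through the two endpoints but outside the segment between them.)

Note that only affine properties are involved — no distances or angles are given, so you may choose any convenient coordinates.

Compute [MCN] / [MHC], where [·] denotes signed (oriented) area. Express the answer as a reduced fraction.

[MCN]:[MHC] = -48/13

Assign M = (0, 0), R = (1, 0), N = (0, 1), A = (2, -3) — the answer is frame-independent, so this choice is without loss of generality.
1. C lies on line AN with AC:CN = 1:(-4) ⇒ C = (8/3, -13/3)
2. H lies on line CR with CH:HR = 1:5 ⇒ H = (43/18, -65/18)
2·[MCN] = 8/3, 2·[MHC] = -13/18
[MCN]:[MHC] = 8/3:-13/18 = -48/13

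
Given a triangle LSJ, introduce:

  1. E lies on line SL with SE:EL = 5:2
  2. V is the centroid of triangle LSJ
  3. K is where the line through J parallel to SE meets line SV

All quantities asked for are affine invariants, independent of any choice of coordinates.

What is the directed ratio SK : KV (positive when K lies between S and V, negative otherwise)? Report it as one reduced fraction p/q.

SK:KV = -3/2

Choose coordinates L = (0, 0), S = (1, 0), J = (0, 1).
1. E lies on line SL with SE:EL = 5:2 ⇒ E = (2/7, 0)
2. V is the centroid of triangle LSJ ⇒ V = (1/3, 1/3)
3. K is where the line through J parallel to SE meets line SV ⇒ K = (-1, 1)
K = S + t·(V−S) with t = 3, so SK:KV = t:(1−t) = 3:-2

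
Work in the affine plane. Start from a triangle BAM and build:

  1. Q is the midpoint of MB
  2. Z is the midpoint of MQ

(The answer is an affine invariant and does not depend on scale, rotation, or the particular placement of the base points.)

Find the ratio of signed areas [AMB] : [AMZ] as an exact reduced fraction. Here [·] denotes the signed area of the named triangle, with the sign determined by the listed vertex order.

Assign B = (0, 0), A = (1, 0), M = (0, 1) — the answer is frame-independent, so this choice is without loss of generality.
1. Q is the midpoint of MB ⇒ Q = (0, 1/2)
2. Z is the midpoint of MQ ⇒ Z = (0, 3/4)
2·[AMB] = 1, 2·[AMZ] = 1/4
[AMB]:[AMZ] = 1:1/4 = 4

[AMB]:[AMZ] = 4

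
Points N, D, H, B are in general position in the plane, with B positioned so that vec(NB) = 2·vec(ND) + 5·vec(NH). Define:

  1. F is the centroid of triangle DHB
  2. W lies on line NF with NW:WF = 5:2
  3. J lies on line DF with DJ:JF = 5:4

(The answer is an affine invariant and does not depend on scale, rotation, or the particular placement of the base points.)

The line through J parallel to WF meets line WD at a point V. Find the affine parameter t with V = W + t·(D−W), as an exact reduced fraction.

Work in coordinates with N = (0, 0), D = (1, 0), H = (0, 1), B = (2, 5).
1. F is the centroid of triangle DHB ⇒ F = (1, 2)
2. W lies on line NF with NW:WF = 5:2 ⇒ W = (5/7, 10/7)
3. J lies on line DF with DJ:JF = 5:4 ⇒ J = (1, 10/9)
through J parallel to WF: direction (2/7, 4/7); meets WD at V = (53/63, 50/63)
V = W + t·(D−W) with t = 4/9

t = 4/9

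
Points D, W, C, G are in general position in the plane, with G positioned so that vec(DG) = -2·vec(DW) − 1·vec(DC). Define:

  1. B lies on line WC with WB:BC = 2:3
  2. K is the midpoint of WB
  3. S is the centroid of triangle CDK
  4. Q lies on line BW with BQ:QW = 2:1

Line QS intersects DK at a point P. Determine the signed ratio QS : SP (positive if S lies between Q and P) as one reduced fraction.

Work in coordinates with D = (0, 0), W = (1, 0), C = (0, 1), G = (-2, -1).
1. B lies on line WC with WB:BC = 2:3 ⇒ B = (3/5, 2/5)
2. K is the midpoint of WB ⇒ K = (4/5, 1/5)
3. S is the centroid of triangle CDK ⇒ S = (4/15, 2/5)
4. Q lies on line BW with BQ:QW = 2:1 ⇒ Q = (13/15, 2/15)
line QS meets DK at P = (56/75, 14/75)
S = Q + t·(P−Q) with t = 5, so QS:SP = 5:-4

QS:SP = -5/4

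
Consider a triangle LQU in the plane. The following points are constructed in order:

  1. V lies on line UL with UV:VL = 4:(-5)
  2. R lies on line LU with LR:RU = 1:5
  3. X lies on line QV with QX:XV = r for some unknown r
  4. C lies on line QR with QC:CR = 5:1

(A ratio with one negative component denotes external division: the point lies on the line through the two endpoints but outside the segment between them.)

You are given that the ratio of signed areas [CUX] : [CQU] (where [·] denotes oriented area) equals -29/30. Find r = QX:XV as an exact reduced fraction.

r = 5

Assign L = (0, 0), Q = (1, 0), U = (0, 1) — the answer is frame-independent, so this choice is without loss of generality.
1. V lies on line UL with UV:VL = 4:(-5) ⇒ V = (0, 5)
2. R lies on line LU with LR:RU = 1:5 ⇒ R = (0, 1/6)
3. With QX:XV = r, write λ = r/(r+1) so X = Q + λ·(V−Q); X is affine-linear in λ
4. C lies on line QR with QC:CR = 5:1 ⇒ C = (1/6, 5/36)
Every point depending on X is an affine combination of X and λ-independent points, so each such coordinate is linear in λ; the λ² term in each signed area is a multiple of (V−Q)×(V−Q) = 0, so 2·[CUX] and 2·[CQU] are each linear in λ. Evaluating at λ=0 and λ=1:
  2·[CUX] = 1/36·λ − 25/36,   2·[CQU] = 25/36
So [CUX]:[CQU] = (1/36·λ − 25/36) / (25/36). Setting this equal to -29/30:
  1/36·λ − 25/36 = -29/30·(25/36)  ⇒  λ = 5/6
Then r = λ/(1−λ) = (5/6)/(1/6) = 5. Check: with r = 5, X = (1/6, 25/6) and [CUX]:[CQU] = -29/30 as required.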